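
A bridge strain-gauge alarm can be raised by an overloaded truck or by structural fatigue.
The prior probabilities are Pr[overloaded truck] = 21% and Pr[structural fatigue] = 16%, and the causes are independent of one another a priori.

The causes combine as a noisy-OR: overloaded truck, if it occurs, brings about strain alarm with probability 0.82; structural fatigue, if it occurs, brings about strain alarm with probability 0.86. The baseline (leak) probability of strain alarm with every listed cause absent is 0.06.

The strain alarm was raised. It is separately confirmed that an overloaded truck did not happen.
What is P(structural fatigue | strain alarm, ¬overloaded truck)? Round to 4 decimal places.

P(structural fatigue | strain alarm, ¬overloaded truck) ≈ 0.7338

Under noisy-OR, P(strain alarm | causes) = 1 − (1−0.06)·∏(1−qᵢ) over the active causes.
Weight on structural fatigue=true, given the evidence: 0.8684·0.16 = 0.138944
The normalizing constant is 0.06·0.84 + 0.8684·0.16 = 0.189344
P(structural fatigue | strain alarm, ¬overloaded truck) = 0.138944/0.189344 ≈ 0.7338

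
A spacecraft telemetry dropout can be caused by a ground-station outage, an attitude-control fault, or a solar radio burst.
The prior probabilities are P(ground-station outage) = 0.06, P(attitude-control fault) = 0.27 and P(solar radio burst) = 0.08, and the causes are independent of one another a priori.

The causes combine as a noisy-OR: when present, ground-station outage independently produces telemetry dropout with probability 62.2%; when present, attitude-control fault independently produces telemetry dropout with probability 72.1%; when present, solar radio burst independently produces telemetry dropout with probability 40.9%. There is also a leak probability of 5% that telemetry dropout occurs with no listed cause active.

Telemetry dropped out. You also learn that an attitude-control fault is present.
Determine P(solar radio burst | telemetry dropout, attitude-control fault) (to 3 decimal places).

Under noisy-OR, P(telemetry dropout | causes) = 1 − (1−0.05)·∏(1−qᵢ) over the active causes.
P(telemetry dropout | attitude-control fault) = 0.73495·0.94·0.92 + 0.843355·0.94·0.08 + 0.899811·0.06·0.92 + 0.940788·0.06·0.08 = 0.635585 + 0.063420 + 0.049670 + 0.004516 = 0.753191
Restricting to configurations with solar radio burst present: 0.063420 + 0.004516 = 0.067936.
So P(solar radio burst | telemetry dropout, attitude-control fault) = 0.067936/0.753191 ≈ 0.090.

P(solar radio burst | telemetry dropout, attitude-control fault) ≈ 0.090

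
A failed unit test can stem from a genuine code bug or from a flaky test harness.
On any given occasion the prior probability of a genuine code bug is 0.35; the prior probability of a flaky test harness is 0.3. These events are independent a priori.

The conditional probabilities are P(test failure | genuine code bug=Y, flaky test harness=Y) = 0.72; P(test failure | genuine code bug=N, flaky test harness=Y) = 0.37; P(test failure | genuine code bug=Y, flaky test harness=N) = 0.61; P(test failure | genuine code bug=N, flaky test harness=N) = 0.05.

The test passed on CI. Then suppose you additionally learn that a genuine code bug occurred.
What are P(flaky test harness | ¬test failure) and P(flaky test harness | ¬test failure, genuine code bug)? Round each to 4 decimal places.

P(flaky test harness | ¬test failure) ≈ 0.2239; P(flaky test harness | ¬test failure, genuine code bug) ≈ 0.2353

P(¬test failure) = 0.95×0.65×0.7 + 0.63×0.65×0.3 + 0.39×0.35×0.7 + 0.28×0.35×0.3 = 0.432250 + 0.122850 + 0.095550 + 0.029400 = 0.680050
The flaky test harness-present share is 0.122850 + 0.029400 = 0.152250.
So P(flaky test harness | ¬test failure) = 0.152250/0.680050 ≈ 0.2239.

Now also conditioning on genuine code bug=true:
Numerator (weight on configurations with flaky test harness): 0.28×0.3 = 0.084000
Denominator P(¬test failure | genuine code bug): 0.39×0.7 + 0.28×0.3 = 0.357000
Posterior = 0.084000 / 0.357000 ≈ 0.2353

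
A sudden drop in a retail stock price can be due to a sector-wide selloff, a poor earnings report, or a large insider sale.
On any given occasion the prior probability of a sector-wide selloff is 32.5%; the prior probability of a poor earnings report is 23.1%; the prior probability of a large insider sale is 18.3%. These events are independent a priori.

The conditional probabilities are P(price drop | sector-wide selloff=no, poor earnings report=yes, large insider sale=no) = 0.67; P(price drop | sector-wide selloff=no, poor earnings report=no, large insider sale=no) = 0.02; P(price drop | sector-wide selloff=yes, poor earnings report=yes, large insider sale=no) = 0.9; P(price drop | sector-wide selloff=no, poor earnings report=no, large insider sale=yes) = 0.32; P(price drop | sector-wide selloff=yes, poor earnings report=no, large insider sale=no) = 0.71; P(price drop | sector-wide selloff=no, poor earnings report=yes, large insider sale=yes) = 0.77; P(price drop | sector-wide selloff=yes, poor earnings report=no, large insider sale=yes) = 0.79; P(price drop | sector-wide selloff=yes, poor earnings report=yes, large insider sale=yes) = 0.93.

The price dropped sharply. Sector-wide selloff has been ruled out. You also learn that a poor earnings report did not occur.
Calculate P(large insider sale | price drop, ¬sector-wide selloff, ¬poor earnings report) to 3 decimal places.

By total probability over both values of large insider sale:
  P(price drop | ¬sector-wide selloff, ¬poor earnings report) = 0.02×0.817 + 0.32×0.183
        = 0.016340 + 0.058560 = 0.074900
Configurations with large insider sale contribute 0.058560, so
  P(large insider sale | price drop, ¬sector-wide selloff, ¬poor earnings report) = 0.058560 / 0.074900 ≈ 0.782

P(large insider sale | price drop, ¬sector-wide selloff, ¬poor earnings report) ≈ 0.782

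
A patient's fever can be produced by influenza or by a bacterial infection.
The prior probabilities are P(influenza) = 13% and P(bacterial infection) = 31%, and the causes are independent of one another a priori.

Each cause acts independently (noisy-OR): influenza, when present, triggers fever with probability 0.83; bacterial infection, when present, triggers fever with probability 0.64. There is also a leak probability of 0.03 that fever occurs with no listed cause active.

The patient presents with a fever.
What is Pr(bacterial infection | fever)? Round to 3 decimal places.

Under noisy-OR, P(fever | causes) = 1 − (1−0.03)·∏(1−qᵢ) over the active causes.
P(fever) = 0.03×0.87×0.69 + 0.6508×0.87×0.31 + 0.8351×0.13×0.69 + 0.940636×0.13×0.31 = 0.018009 + 0.175521 + 0.074908 + 0.037908 = 0.306346
The bacterial infection-present share is 0.175521 + 0.037908 = 0.213429.
So P(bacterial infection | fever) = 0.213429/0.306346 ≈ 0.697.

Pr(bacterial infection | fever) ≈ 0.697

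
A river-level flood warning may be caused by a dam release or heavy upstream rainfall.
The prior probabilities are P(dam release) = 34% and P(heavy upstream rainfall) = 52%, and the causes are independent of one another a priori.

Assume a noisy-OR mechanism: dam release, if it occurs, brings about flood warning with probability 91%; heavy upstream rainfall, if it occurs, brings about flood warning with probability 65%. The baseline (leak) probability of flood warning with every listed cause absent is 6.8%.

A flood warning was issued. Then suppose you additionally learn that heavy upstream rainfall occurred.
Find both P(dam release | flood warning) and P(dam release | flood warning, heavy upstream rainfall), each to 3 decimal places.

P(dam release | flood warning) ≈ 0.560; P(dam release | flood warning, heavy upstream rainfall) ≈ 0.426

Under noisy-OR, P(flood warning | causes) = 1 − (1−0.068)·∏(1−qᵢ) over the active causes.
P(flood warning) = 0.068·0.66·0.48 + 0.6738·0.66·0.52 + 0.91612·0.34·0.48 + 0.970642·0.34·0.52 = 0.021542 + 0.231248 + 0.149511 + 0.171610 = 0.573911
Restricting to configurations with dam release present: 0.149511 + 0.171610 = 0.321121.
Hence the posterior is 0.321121/0.573911 ≈ 0.560.

With the extra evidence:
Sum P(flood warning|·) weighted by the priors over both values of dam release:
  P(flood warning | heavy upstream rainfall) = 0.6738·0.66 + 0.970642·0.34
        = 0.444708 + 0.330018 = 0.774726
Configurations with dam release contribute 0.330018, so
  P(dam release | flood warning, heavy upstream rainfall) = 0.330018 / 0.774726 ≈ 0.426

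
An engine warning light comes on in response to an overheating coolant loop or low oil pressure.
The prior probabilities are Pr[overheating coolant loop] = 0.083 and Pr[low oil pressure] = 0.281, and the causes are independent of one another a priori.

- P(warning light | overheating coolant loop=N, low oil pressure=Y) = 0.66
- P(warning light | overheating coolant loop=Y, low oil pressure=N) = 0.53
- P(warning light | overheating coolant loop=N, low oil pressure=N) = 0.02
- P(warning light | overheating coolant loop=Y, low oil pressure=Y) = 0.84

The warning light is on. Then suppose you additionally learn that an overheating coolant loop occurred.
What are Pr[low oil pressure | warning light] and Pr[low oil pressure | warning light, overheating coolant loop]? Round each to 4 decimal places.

Pr[low oil pressure | warning light] ≈ 0.8089; Pr[low oil pressure | warning light, overheating coolant loop] ≈ 0.3825

Numerator (weight on configurations with low oil pressure): 0.170067 + 0.019591 = 0.189658
Denominator P(warning light): 0.02*0.917*0.719 + 0.66*0.917*0.281 + 0.53*0.083*0.719 + 0.84*0.083*0.281 = 0.234473
Posterior = 0.189658 / 0.234473 ≈ 0.8089

Now also conditioning on overheating coolant loop=true:
P(warning light | overheating coolant loop) = 0.53×0.719 + 0.84×0.281 = 0.381070 + 0.236040 = 0.617110
The low oil pressure-present share is 0.84×0.281 = 0.236040.
So P(low oil pressure | warning light, overheating coolant loop) = 0.236040/0.617110 ≈ 0.3825.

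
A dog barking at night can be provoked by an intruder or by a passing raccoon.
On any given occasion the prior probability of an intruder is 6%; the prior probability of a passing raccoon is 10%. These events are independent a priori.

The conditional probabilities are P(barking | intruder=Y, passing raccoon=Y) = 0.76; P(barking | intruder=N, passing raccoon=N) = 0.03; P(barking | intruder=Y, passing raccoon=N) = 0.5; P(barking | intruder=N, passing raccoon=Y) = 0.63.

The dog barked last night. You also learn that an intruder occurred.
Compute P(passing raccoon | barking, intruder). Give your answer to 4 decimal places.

P(passing raccoon | barking, intruder) ≈ 0.1445

Weight on passing raccoon=true, given the evidence: 0.76×0.1 = 0.076000
Denominator P(barking | intruder): 0.5×0.9 + 0.76×0.1 = 0.526000
Posterior = 0.076000 / 0.526000 ≈ 0.1445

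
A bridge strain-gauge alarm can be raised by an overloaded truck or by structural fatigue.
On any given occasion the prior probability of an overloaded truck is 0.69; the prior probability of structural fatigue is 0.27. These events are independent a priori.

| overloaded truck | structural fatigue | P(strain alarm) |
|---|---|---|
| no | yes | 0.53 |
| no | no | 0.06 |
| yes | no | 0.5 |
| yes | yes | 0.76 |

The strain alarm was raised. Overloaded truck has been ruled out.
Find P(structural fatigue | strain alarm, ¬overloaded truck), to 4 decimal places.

By total probability over both values of structural fatigue:
  P(strain alarm | ¬overloaded truck) = 0.06·0.73 + 0.53·0.27
        = 0.043800 + 0.143100 = 0.186900
Keeping only the structural fatigue-present terms gives 0.143100, so
  P(structural fatigue | strain alarm, ¬overloaded truck) = 0.143100 / 0.186900 ≈ 0.7657

P(structural fatigue | strain alarm, ¬overloaded truck) ≈ 0.7657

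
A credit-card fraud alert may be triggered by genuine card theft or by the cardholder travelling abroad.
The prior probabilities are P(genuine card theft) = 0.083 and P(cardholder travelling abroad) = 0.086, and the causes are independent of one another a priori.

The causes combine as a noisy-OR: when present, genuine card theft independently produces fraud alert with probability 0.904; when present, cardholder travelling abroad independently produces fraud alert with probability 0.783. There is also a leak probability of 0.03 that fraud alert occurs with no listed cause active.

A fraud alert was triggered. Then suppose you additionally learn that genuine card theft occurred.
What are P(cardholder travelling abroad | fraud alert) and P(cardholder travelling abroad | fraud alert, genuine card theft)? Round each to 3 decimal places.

Under noisy-OR, P(fraud alert | causes) = 1 − (1−0.03)·∏(1−qᵢ) over the active causes.
Enumerate the 4 (genuine card theft, cardholder travelling abroad) configurations and weight by the priors:
  P(fraud alert) = 0.03·0.917·0.914 + 0.78951·0.917·0.086 + 0.90688·0.083·0.914 + 0.979793·0.083·0.086
        = 0.025144 + 0.062262 + 0.068798 + 0.006994 = 0.163198
Configurations with cardholder travelling abroad contribute 0.069256, so
  P(cardholder travelling abroad | fraud alert) = 0.069256 / 0.163198 ≈ 0.424

With the extra evidence:
Numerator (weight on configurations with cardholder travelling abroad): 0.979793*0.086 = 0.084262
The normalizing constant is 0.90688*0.914 + 0.979793*0.086 = 0.913150
Posterior = 0.084262 / 0.913150 ≈ 0.092

P(cardholder travelling abroad | fraud alert) ≈ 0.424; P(cardholder travelling abroad | fraud alert, genuine card theft) ≈ 0.092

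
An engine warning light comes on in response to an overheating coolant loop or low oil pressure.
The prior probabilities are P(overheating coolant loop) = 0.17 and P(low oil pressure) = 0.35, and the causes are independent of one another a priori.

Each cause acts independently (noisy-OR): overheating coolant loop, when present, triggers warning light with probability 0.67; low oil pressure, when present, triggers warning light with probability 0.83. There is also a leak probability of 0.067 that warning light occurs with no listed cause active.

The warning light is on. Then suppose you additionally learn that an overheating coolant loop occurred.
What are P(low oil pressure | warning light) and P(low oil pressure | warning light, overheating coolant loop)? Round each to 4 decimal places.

P(low oil pressure | warning light) ≈ 0.7276; P(low oil pressure | warning light, overheating coolant loop) ≈ 0.4244

Under noisy-OR, P(warning light | causes) = 1 − (1−0.067)·∏(1−qᵢ) over the active causes.
Weight on low oil pressure=true, given the evidence: 0.244424 + 0.056386 = 0.300810
Denominator P(warning light): 0.067×0.83×0.65 + 0.84139×0.83×0.35 + 0.69211×0.17×0.65 + 0.947659×0.17×0.35 = 0.413434
Posterior = 0.300810 / 0.413434 ≈ 0.7276

Now condition on the additional information:
P(warning light | overheating coolant loop) = 0.69211·0.65 + 0.947659·0.35 = 0.449872 + 0.331681 = 0.781553
Of this, 0.331681 comes from 0.947659·0.35 (the low oil pressure=true cases).
So P(low oil pressure | warning light, overheating coolant loop) = 0.331681/0.781553 ≈ 0.4244.
This is intercausal reasoning (explaining away): once overheating coolant loop accounts for the warning light, low oil pressure becomes less likely.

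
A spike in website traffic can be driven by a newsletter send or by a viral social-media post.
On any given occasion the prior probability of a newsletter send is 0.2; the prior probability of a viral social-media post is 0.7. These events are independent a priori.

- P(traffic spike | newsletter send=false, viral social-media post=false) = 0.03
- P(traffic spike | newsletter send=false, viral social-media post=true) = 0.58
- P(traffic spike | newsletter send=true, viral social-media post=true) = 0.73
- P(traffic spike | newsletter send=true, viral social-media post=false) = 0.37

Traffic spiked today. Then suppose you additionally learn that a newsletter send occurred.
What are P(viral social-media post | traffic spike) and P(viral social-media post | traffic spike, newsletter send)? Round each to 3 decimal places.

By total probability over the 4 (newsletter send, viral social-media post) configurations:
  P(traffic spike) = 0.03*0.8*0.3 + 0.58*0.8*0.7 + 0.37*0.2*0.3 + 0.73*0.2*0.7
        = 0.007200 + 0.324800 + 0.022200 + 0.102200 = 0.456400
Configurations with viral social-media post contribute 0.427000, so
  P(viral social-media post | traffic spike) = 0.427000 / 0.456400 ≈ 0.936

With the extra evidence:
For the numerator, keep only viral social-media post=true terms: 0.73·0.7 = 0.511000
Denominator P(traffic spike | newsletter send): 0.37·0.3 + 0.73·0.7 = 0.622000
Posterior = 0.511000 / 0.622000 ≈ 0.822
Conditioning on newsletter send lowers the posterior on viral social-media post: the classic explaining-away effect in a common-effect structure.

P(viral social-media post | traffic spike) ≈ 0.936; P(viral social-media post | traffic spike, newsletter send) ≈ 0.822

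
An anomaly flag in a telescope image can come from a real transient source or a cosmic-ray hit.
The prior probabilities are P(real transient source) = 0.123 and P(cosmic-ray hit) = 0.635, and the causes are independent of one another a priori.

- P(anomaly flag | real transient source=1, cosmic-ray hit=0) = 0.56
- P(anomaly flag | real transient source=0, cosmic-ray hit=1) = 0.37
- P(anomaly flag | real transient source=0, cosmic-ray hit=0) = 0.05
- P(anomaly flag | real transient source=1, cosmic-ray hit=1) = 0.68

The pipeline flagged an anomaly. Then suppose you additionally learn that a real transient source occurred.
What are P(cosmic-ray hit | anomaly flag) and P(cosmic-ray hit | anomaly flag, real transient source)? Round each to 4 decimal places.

By total probability over the 4 (real transient source, cosmic-ray hit) configurations:
  P(anomaly flag) = 0.05·0.877·0.365 + 0.37·0.877·0.635 + 0.56·0.123·0.365 + 0.68·0.123·0.635
        = 0.016005 + 0.206051 + 0.025141 + 0.053111 = 0.300308
The terms with cosmic-ray hit present sum to 0.259162, so
  P(cosmic-ray hit | anomaly flag) = 0.259162 / 0.300308 ≈ 0.8630

Now condition on the additional information:
Numerator (weight on configurations with cosmic-ray hit): 0.68·0.635 = 0.431800
Normalizer over all consistent configurations: 0.56·0.365 + 0.68·0.635 = 0.636200
Posterior = 0.431800 / 0.636200 ≈ 0.6787
This is intercausal reasoning (explaining away): once real transient source accounts for the anomaly flag, cosmic-ray hit becomes less likely.

P(cosmic-ray hit | anomaly flag) ≈ 0.8630; P(cosmic-ray hit | anomaly flag, real transient source) ≈ 0.6787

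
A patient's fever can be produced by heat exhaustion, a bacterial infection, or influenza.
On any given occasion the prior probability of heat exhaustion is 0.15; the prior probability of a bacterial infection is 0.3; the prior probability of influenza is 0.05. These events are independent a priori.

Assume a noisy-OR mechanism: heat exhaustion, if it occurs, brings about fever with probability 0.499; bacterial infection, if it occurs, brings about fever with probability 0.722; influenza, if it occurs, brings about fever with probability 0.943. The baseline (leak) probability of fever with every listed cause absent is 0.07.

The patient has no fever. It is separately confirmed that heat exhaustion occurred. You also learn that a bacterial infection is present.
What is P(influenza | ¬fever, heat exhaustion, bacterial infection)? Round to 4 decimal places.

P(influenza | ¬fever, heat exhaustion, bacterial infection) ≈ 0.0030

Under noisy-OR, P(fever | causes) = 1 − (1−0.07)·∏(1−qᵢ) over the active causes.
Weight on influenza=true, given the evidence: 0.007383×0.05 = 0.000369
Normalizer over all consistent configurations: 0.129529×0.95 + 0.007383×0.05 = 0.123422
Posterior = 0.000369 / 0.123422 ≈ 0.0030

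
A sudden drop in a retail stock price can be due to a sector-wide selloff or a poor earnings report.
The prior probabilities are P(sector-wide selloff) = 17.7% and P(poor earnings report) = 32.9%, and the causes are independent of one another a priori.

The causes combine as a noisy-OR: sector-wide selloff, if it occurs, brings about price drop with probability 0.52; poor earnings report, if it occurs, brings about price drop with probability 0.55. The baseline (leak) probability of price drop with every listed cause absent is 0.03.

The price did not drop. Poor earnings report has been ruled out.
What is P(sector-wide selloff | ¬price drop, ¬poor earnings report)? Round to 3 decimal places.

P(sector-wide selloff | ¬price drop, ¬poor earnings report) ≈ 0.094

Under noisy-OR, P(price drop | causes) = 1 − (1−0.03)·∏(1−qᵢ) over the active causes.
P(¬price drop | ¬poor earnings report) = 0.97*0.823 + 0.4656*0.177 = 0.798310 + 0.082411 = 0.880721
Restricting to configurations with sector-wide selloff present: 0.4656*0.177 = 0.082411.
So P(sector-wide selloff | ¬price drop, ¬poor earnings report) = 0.082411/0.880721 ≈ 0.094.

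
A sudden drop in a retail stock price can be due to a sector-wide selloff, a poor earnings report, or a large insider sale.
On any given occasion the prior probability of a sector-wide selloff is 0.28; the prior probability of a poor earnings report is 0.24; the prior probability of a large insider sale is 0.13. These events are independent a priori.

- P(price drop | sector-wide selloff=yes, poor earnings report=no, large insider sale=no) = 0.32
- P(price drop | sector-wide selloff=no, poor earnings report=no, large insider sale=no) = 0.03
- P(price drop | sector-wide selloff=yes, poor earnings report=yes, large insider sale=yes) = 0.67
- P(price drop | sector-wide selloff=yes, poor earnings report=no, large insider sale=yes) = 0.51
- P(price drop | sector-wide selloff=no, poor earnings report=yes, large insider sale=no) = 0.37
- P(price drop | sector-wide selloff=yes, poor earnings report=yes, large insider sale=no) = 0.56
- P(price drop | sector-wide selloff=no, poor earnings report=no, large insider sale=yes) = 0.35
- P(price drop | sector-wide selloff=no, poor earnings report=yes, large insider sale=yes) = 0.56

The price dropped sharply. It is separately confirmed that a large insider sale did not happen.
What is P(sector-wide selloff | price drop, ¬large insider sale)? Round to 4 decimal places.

P(price drop | ¬large insider sale) = 0.03·0.72·0.76 + 0.37·0.72·0.24 + 0.32·0.28·0.76 + 0.56·0.28·0.24 = 0.016416 + 0.063936 + 0.068096 + 0.037632 = 0.186080
The sector-wide selloff-present share is 0.068096 + 0.037632 = 0.105728.
P(sector-wide selloff | price drop, ¬large insider sale) = 0.105728 / 0.186080 ≈ 0.5682

P(sector-wide selloff | price drop, ¬large insider sale) ≈ 0.5682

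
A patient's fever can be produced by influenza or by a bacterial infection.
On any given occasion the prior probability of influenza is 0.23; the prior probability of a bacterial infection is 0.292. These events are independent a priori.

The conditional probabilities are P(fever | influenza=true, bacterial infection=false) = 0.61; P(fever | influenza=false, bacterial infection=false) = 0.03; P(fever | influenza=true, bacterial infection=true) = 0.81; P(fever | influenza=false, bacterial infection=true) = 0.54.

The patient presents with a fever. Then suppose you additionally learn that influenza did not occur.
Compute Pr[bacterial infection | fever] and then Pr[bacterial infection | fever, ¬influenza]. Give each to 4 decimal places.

Weight on bacterial infection=true, given the evidence: 0.121414 + 0.054400 = 0.175814
Normalizer over all consistent configurations: 0.03×0.77×0.708 + 0.54×0.77×0.292 + 0.61×0.23×0.708 + 0.81×0.23×0.292 = 0.291501
P(bacterial infection | fever) = 0.175814/0.291501 ≈ 0.6031

Now also conditioning on influenza≠true:
Sum P(fever|·) weighted by the priors over both values of bacterial infection:
  P(fever | ¬influenza) = 0.03*0.708 + 0.54*0.292
        = 0.021240 + 0.157680 = 0.178920
The terms with bacterial infection present sum to 0.157680, so
  P(bacterial infection | fever, ¬influenza) = 0.157680 / 0.178920 ≈ 0.8813

Pr[bacterial infection | fever] ≈ 0.6031; Pr[bacterial infection | fever, ¬influenza] ≈ 0.8813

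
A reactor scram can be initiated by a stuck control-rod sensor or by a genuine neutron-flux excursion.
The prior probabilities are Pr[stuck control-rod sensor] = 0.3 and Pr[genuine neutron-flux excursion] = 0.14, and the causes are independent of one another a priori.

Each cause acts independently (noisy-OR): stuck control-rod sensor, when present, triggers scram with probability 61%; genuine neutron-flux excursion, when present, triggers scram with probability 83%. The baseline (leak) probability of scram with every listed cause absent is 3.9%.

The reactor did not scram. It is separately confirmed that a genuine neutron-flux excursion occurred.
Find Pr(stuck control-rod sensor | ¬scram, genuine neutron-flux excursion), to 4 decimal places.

Under noisy-OR, P(scram | causes) = 1 − (1−0.039)·∏(1−qᵢ) over the active causes.
Numerator (weight on configurations with stuck control-rod sensor): 0.063714·0.3 = 0.019114
Denominator P(¬scram | genuine neutron-flux excursion): 0.16337·0.7 + 0.063714·0.3 = 0.133473
Posterior = 0.019114 / 0.133473 ≈ 0.1432

Pr(stuck control-rod sensor | ¬scram, genuine neutron-flux excursion) ≈ 0.1432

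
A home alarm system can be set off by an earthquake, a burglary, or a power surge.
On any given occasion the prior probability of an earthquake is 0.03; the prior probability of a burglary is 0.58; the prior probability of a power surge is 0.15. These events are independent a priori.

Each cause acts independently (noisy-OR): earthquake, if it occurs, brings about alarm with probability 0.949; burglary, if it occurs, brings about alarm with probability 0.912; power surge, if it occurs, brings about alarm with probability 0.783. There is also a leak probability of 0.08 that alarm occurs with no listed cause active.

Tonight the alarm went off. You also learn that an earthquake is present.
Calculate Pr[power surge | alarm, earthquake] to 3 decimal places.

Pr[power surge | alarm, earthquake] ≈ 0.152

Under noisy-OR, P(alarm | causes) = 1 − (1−0.08)·∏(1−qᵢ) over the active causes.
Sum P(alarm|·) weighted by the priors over the 4 (burglary, power surge) configurations:
  P(alarm | earthquake) = 0.95308·0.42·0.85 + 0.989818·0.42·0.15 + 0.995871·0.58·0.85 + 0.999104·0.58·0.15
        = 0.340250 + 0.062359 + 0.490964 + 0.086922 = 0.980495
Configurations with power surge contribute 0.149281, so
  P(power surge | alarm, earthquake) = 0.149281 / 0.980495 ≈ 0.152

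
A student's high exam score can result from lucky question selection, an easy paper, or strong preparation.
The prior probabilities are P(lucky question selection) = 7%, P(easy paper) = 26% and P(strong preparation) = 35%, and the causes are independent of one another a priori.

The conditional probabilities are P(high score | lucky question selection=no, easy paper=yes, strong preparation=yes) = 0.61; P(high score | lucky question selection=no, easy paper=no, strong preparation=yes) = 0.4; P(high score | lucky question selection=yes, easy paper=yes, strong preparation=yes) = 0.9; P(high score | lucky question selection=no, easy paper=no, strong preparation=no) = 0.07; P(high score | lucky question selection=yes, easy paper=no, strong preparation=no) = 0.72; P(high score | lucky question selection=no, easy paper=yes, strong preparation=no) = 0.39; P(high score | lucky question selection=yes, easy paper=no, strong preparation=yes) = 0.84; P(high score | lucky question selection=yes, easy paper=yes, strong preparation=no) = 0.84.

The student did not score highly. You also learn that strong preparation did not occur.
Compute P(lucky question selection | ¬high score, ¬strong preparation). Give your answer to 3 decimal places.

P(¬high score | ¬strong preparation) = 0.93×0.93×0.74 + 0.61×0.93×0.26 + 0.28×0.07×0.74 + 0.16×0.07×0.26 = 0.640026 + 0.147498 + 0.014504 + 0.002912 = 0.804940
Of this, 0.017416 comes from 0.014504 + 0.002912 (the lucky question selection=true cases).
So P(lucky question selection | ¬high score, ¬strong preparation) = 0.017416/0.804940 ≈ 0.022.

P(lucky question selection | ¬high score, ¬strong preparation) ≈ 0.022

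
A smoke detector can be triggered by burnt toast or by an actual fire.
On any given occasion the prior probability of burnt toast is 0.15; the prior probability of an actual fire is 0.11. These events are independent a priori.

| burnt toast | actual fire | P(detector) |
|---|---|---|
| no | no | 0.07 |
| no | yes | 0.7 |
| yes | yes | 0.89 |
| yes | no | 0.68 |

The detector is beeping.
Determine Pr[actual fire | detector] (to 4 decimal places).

P(detector) = 0.07*0.85*0.89 + 0.7*0.85*0.11 + 0.68*0.15*0.89 + 0.89*0.15*0.11 = 0.052955 + 0.065450 + 0.090780 + 0.014685 = 0.223870
Restricting to configurations with actual fire present: 0.065450 + 0.014685 = 0.080135.
Hence the posterior is 0.080135/0.223870 ≈ 0.3580.

Pr[actual fire | detector] ≈ 0.3580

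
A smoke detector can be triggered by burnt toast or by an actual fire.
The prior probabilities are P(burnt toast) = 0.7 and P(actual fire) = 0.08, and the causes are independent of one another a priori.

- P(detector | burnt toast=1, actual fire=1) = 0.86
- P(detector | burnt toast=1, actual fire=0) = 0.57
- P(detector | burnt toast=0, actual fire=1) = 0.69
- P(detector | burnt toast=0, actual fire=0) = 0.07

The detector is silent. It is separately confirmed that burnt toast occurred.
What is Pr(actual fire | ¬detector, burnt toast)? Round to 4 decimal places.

Enumerate both values of actual fire and weight by the priors:
  P(¬detector | burnt toast) = 0.43×0.92 + 0.14×0.08
        = 0.395600 + 0.011200 = 0.406800
The terms with actual fire present sum to 0.011200, so
  P(actual fire | ¬detector, burnt toast) = 0.011200 / 0.406800 ≈ 0.0275

Pr(actual fire | ¬detector, burnt toast) ≈ 0.0275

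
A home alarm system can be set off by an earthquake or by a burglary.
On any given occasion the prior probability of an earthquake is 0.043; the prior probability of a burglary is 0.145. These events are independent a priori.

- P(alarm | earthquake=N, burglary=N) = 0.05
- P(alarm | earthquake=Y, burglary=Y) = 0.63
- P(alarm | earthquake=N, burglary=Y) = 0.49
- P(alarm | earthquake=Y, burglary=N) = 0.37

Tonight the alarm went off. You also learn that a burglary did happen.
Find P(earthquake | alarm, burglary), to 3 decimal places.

P(earthquake | alarm, burglary) ≈ 0.055

Sum P(alarm|·) weighted by the priors over both values of earthquake:
  P(alarm | burglary) = 0.49·0.957 + 0.63·0.043
        = 0.468930 + 0.027090 = 0.496020
Configurations with earthquake contribute 0.027090, so
  P(earthquake | alarm, burglary) = 0.027090 / 0.496020 ≈ 0.055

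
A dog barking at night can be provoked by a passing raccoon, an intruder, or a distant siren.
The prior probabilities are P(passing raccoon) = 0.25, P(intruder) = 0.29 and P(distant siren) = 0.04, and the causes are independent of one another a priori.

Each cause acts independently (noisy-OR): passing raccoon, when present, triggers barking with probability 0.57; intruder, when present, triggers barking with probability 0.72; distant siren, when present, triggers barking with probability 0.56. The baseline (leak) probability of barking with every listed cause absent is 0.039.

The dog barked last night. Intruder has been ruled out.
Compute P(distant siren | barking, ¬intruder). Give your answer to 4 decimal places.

Under noisy-OR, P(barking | causes) = 1 − (1−0.039)·∏(1−qᵢ) over the active causes.
Weight on distant siren=true, given the evidence: 0.017315 + 0.008182 = 0.025497
Denominator P(barking | ¬intruder): 0.039*0.75*0.96 + 0.57716*0.75*0.04 + 0.58677*0.25*0.96 + 0.818179*0.25*0.04 = 0.194402
P(distant siren | barking, ¬intruder) = 0.025497/0.194402 ≈ 0.1312

P(distant siren | barking, ¬intruder) ≈ 0.1312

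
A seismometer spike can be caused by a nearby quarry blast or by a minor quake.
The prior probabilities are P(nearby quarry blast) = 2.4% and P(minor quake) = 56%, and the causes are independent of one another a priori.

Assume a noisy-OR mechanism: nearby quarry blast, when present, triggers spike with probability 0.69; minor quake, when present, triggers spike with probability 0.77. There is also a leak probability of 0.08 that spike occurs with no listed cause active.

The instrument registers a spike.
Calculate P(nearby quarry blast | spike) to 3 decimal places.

Under noisy-OR, P(spike | causes) = 1 − (1−0.08)·∏(1−qᵢ) over the active causes.
Sum P(spike|·) weighted by the priors over the 4 (nearby quarry blast, minor quake) configurations:
  P(spike) = 0.08*0.976*0.44 + 0.7884*0.976*0.56 + 0.7148*0.024*0.44 + 0.934404*0.024*0.56
        = 0.034355 + 0.430908 + 0.007548 + 0.012558 = 0.485369
Configurations with nearby quarry blast contribute 0.020106, so
  P(nearby quarry blast | spike) = 0.020106 / 0.485369 ≈ 0.041

P(nearby quarry blast | spike) ≈ 0.041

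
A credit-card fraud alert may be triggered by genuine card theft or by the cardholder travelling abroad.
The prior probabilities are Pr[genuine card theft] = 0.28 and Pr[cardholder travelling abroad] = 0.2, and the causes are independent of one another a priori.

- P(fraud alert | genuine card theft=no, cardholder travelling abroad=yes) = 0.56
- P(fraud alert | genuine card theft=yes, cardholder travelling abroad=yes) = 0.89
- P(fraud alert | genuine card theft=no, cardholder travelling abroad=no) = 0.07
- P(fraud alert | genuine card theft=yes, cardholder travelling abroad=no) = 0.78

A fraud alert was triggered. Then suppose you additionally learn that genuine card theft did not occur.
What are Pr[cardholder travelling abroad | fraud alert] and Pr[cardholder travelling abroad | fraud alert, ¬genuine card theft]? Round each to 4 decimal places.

Pr[cardholder travelling abroad | fraud alert] ≈ 0.3776; Pr[cardholder travelling abroad | fraud alert, ¬genuine card theft] ≈ 0.6667

Sum P(fraud alert|·) weighted by the priors over the 4 (genuine card theft, cardholder travelling abroad) configurations:
  P(fraud alert) = 0.07×0.72×0.8 + 0.56×0.72×0.2 + 0.78×0.28×0.8 + 0.89×0.28×0.2
        = 0.040320 + 0.080640 + 0.174720 + 0.049840 = 0.345520
Keeping only the cardholder travelling abroad-present terms gives 0.130480, so
  P(cardholder travelling abroad | fraud alert) = 0.130480 / 0.345520 ≈ 0.3776

Now also conditioning on genuine card theft≠true:
Weight on cardholder travelling abroad=true, given the evidence: 0.56·0.2 = 0.112000
The normalizing constant is 0.07·0.8 + 0.56·0.2 = 0.168000
Posterior = 0.112000 / 0.168000 ≈ 0.6667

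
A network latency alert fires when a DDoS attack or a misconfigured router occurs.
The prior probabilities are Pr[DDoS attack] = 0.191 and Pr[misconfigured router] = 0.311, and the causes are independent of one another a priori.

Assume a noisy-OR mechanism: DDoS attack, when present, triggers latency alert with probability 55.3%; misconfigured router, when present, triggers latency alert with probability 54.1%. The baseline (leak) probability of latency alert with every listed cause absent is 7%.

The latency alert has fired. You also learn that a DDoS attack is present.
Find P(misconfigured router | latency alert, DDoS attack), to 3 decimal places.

P(misconfigured router | latency alert, DDoS attack) ≈ 0.385

Under noisy-OR, P(latency alert | causes) = 1 − (1−0.07)·∏(1−qᵢ) over the active causes.
P(latency alert | DDoS attack) = 0.58429·0.689 + 0.809189·0.311 = 0.402576 + 0.251658 = 0.654234
Of this, 0.251658 comes from 0.809189·0.311 (the misconfigured router=true cases).
So P(misconfigured router | latency alert, DDoS attack) = 0.251658/0.654234 ≈ 0.385.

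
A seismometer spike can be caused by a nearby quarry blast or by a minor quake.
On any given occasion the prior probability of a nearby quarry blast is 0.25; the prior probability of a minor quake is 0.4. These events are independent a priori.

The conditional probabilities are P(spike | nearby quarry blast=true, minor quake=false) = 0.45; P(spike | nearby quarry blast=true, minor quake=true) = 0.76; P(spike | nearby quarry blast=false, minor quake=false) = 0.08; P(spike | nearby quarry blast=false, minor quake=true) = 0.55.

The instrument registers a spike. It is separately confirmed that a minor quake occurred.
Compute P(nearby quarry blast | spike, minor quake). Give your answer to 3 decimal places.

Sum P(spike|·) weighted by the priors over both values of nearby quarry blast:
  P(spike | minor quake) = 0.55×0.75 + 0.76×0.25
        = 0.412500 + 0.190000 = 0.602500
The terms with nearby quarry blast present sum to 0.190000, so
  P(nearby quarry blast | spike, minor quake) = 0.190000 / 0.602500 ≈ 0.315

P(nearby quarry blast | spike, minor quake) ≈ 0.315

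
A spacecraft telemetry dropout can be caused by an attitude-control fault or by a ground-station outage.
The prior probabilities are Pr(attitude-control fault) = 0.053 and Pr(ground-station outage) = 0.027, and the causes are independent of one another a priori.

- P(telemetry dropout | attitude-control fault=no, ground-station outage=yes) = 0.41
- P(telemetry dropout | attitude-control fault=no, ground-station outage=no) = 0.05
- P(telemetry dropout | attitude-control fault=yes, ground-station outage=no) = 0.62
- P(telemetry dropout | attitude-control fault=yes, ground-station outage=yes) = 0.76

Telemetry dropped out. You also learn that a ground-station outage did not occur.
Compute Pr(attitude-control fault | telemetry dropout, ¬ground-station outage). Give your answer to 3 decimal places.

By total probability over both values of attitude-control fault:
  P(telemetry dropout | ¬ground-station outage) = 0.05·0.947 + 0.62·0.053
        = 0.047350 + 0.032860 = 0.080210
Keeping only the attitude-control fault-present terms gives 0.032860, so
  P(attitude-control fault | telemetry dropout, ¬ground-station outage) = 0.032860 / 0.080210 ≈ 0.410

Pr(attitude-control fault | telemetry dropout, ¬ground-station outage) ≈ 0.410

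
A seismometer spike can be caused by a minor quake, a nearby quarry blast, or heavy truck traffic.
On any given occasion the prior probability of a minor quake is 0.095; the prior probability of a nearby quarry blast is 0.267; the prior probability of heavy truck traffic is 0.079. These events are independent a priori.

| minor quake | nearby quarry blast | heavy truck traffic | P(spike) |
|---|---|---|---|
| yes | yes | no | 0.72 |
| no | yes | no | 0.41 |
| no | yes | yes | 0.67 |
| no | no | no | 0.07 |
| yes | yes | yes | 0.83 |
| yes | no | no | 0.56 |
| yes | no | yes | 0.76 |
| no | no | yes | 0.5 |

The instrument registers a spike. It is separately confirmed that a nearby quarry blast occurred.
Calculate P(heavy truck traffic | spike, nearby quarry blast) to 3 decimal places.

P(heavy truck traffic | spike, nearby quarry blast) ≈ 0.118

Sum P(spike|·) weighted by the priors over the 4 (minor quake, heavy truck traffic) configurations:
  P(spike | nearby quarry blast) = 0.41×0.905×0.921 + 0.67×0.905×0.079 + 0.72×0.095×0.921 + 0.83×0.095×0.079
        = 0.341737 + 0.047902 + 0.062996 + 0.006229 = 0.458864
Configurations with heavy truck traffic contribute 0.054131, so
  P(heavy truck traffic | spike, nearby quarry blast) = 0.054131 / 0.458864 ≈ 0.118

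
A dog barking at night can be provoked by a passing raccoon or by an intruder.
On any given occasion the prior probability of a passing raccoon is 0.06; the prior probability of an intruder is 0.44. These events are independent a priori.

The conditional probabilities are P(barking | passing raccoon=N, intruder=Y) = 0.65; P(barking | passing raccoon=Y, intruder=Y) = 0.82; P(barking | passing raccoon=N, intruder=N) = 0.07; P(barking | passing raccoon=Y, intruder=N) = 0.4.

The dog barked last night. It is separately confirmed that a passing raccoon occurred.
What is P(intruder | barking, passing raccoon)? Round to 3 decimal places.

P(barking | passing raccoon) = 0.4×0.56 + 0.82×0.44 = 0.224000 + 0.360800 = 0.584800
Of this, 0.360800 comes from 0.82×0.44 (the intruder=true cases).
P(intruder | barking, passing raccoon) = 0.360800 / 0.584800 ≈ 0.617

P(intruder | barking, passing raccoon) ≈ 0.617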